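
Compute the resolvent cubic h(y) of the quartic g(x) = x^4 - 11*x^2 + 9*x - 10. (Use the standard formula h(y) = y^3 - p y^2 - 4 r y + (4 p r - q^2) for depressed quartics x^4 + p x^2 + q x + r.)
h(y) = y^3 + 11*y^2 + 40*y + 359

Identify coefficients: p = -11, q = 9, r = -10.
Plug into h(y) = y^3 - p y^2 - 4 r y + (4 p r - q^2):
  h(y) = y^3 - (-11) y^2 - 4*(-10) y + (4*(-11)*(-10) - (9)^2)
       = y^3 + (11) y^2 + (40) y + (359).
Simplifying: h(y) = y^3 + 11*y^2 + 40*y + 359.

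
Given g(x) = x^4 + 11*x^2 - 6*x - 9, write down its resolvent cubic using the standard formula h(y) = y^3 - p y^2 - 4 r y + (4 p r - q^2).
h(y) = y^3 - 11*y^2 + 36*y - 432

Identify coefficients: p = 11, q = -6, r = -9.
Plug into h(y) = y^3 - p y^2 - 4 r y + (4 p r - q^2):
  h(y) = y^3 - (11) y^2 - 4*(-9) y + (4*(11)*(-9) - (-6)^2)
       = y^3 + (-11) y^2 + (36) y + (-432).
Simplifying: h(y) = y^3 - 11*y^2 + 36*y - 432.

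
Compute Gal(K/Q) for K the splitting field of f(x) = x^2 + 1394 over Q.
Gal(K/Q) = Z/2Z (cyclic of order 2)

x^2 + 1394 is irreducible over Q since -1394 is not a rational square. The splitting field Q(sqrt(-1394)) has degree 2 over Q, and its unique nontrivial automorphism is sqrt(-1394) ↦ -sqrt(-1394). Hence Gal(Q(sqrt(-1394))/Q) = Z/2Z.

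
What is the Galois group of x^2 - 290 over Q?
Gal(K/Q) = Z/2Z (cyclic of order 2)

x^2 - 290 is irreducible over Q since 290 is not a rational square. The splitting field Q(sqrt(290)) has degree 2 over Q, and its unique nontrivial automorphism is sqrt(290) ↦ -sqrt(290). Hence Gal(Q(sqrt(290))/Q) = Z/2Z.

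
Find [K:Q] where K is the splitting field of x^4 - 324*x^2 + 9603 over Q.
[K:Q] = 4

f factors as (x^2 - 33)(x^2 - 291); the splitting field is K = Q(sqrt(33), sqrt(291)). Since 33, 291, and 9603 are all non-squares in Q, the three subfields Q(sqrt(33)), Q(sqrt(291)), Q(sqrt(9603)) are distinct degree-2 extensions, so [K:Q] = 4 (Klein four Galois group).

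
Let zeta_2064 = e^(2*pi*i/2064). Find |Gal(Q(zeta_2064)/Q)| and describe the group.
|Gal(Q(zeta_2064)/Q)| = phi(2064) = 672; group ≅ (Z/2064Z)^* ≅ Z/2Z × Z/2Z × Z/4Z × Z/42Z

The n-th cyclotomic polynomial Φ_2064(x) is the minimal polynomial of zeta_2064 over Q and has degree phi(2064) = 672. So Q(zeta_2064) is a degree-672 Galois extension with Galois group (Z/2064Z)^*. By CRT, (Z/2064Z)^* ≅ (Z/16Z)^* × (Z/3Z)^* × (Z/43Z)^*. Each prime-power unit group is (Z/16Z)^* ≅ Z/2Z × Z/4Z; (Z/3Z)^* ≅ Z/2Z; (Z/43Z)^* ≅ Z/42Z. Hence Gal(Q(zeta_2064)/Q) ≅ Z/2Z × Z/2Z × Z/4Z × Z/42Z.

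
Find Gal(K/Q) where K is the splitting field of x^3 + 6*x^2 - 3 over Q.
Gal(K/Q) = S_3 (symmetric group of order 6)

Compute the discriminant of x^3 + (6)*x^2 + (0)*x + (-3): Δ = 2349. Since Δ is not a rational square, the Galois group is not contained in A_3; it must be the full S_3 (irreducibility of the cubic rules out anything smaller).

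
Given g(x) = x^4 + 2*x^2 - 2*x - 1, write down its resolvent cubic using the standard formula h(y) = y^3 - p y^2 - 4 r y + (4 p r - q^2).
h(y) = y^3 - 2*y^2 + 4*y - 12

Identify coefficients: p = 2, q = -2, r = -1.
Plug into h(y) = y^3 - p y^2 - 4 r y + (4 p r - q^2):
  h(y) = y^3 - (2) y^2 - 4*(-1) y + (4*(2)*(-1) - (-2)^2)
       = y^3 + (-2) y^2 + (4) y + (-12).
Simplifying: h(y) = y^3 - 2*y^2 + 4*y - 12.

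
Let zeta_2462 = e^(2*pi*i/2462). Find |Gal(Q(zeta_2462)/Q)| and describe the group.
|Gal(Q(zeta_2462)/Q)| = phi(2462) = 1230; group ≅ (Z/2462Z)^* ≅ Z/1230Z

The n-th cyclotomic polynomial Φ_2462(x) is the minimal polynomial of zeta_2462 over Q and has degree phi(2462) = 1230. So Q(zeta_2462) is a degree-1230 Galois extension with Galois group (Z/2462Z)^*. By CRT, (Z/2462Z)^* ≅ (Z/2Z)^* × (Z/1231Z)^*. Each prime-power unit group is (Z/2Z)^* ≅ trivial group (order 1); (Z/1231Z)^* ≅ Z/1230Z. Hence Gal(Q(zeta_2462)/Q) ≅ Z/1230Z.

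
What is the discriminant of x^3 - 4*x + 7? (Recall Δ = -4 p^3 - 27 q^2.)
Δ = -1067

For a depressed cubic x^3 + p x + q the discriminant is Δ = -4 p^3 - 27 q^2 = -4*(-4)^3 - 27*(7)^2 = 256 - 1323 = -1067.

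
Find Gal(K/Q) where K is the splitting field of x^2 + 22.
Gal(K/Q) = Z/2Z (cyclic of order 2)

x^2 + 22 is irreducible over Q since -22 is not a rational square. The splitting field Q(sqrt(-22)) has degree 2 over Q, and its unique nontrivial automorphism is sqrt(-22) ↦ -sqrt(-22). Hence Gal(Q(sqrt(-22))/Q) = Z/2Z.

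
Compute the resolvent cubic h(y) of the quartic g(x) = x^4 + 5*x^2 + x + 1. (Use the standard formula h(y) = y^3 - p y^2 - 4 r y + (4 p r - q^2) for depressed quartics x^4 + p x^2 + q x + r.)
h(y) = y^3 - 5*y^2 - 4*y + 19

Identify coefficients: p = 5, q = 1, r = 1.
Plug into h(y) = y^3 - p y^2 - 4 r y + (4 p r - q^2):
  h(y) = y^3 - (5) y^2 - 4*(1) y + (4*(5)*(1) - (1)^2)
       = y^3 + (-5) y^2 + (-4) y + (19).
Simplifying: h(y) = y^3 - 5*y^2 - 4*y + 19.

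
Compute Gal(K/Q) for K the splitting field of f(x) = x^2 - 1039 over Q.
Gal(K/Q) = Z/2Z (cyclic of order 2)

x^2 - 1039 is irreducible over Q since 1039 is not a rational square. The splitting field Q(sqrt(1039)) has degree 2 over Q, and its unique nontrivial automorphism is sqrt(1039) ↦ -sqrt(1039). Hence Gal(Q(sqrt(1039))/Q) = Z/2Z.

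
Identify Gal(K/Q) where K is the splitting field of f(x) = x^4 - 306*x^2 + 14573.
Gal(K/Q) = V_4 (Klein four-group, Z/2Z × Z/2Z)

f factors as (x^2 - 247)(x^2 - 59), so the splitting field is K = Q(sqrt(247), sqrt(59)). The elements 247, 59, 14573 are all non-squares in Q, so sqrt(247) and sqrt(59) generate independent quadratic extensions. Thus [K:Q] = 4 and Gal(K/Q) is generated by the two order-2 automorphisms sqrt(247) ↦ -sqrt(247) and sqrt(59) ↦ -sqrt(59), giving V_4.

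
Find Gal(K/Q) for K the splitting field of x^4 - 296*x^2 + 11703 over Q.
Gal(K/Q) = V_4 (Klein four-group, Z/2Z × Z/2Z)

f factors as (x^2 - 47)(x^2 - 249), so the splitting field is K = Q(sqrt(47), sqrt(249)). The elements 47, 249, 11703 are all non-squares in Q, so sqrt(47) and sqrt(249) generate independent quadratic extensions. Thus [K:Q] = 4 and Gal(K/Q) is generated by the two order-2 automorphisms sqrt(47) ↦ -sqrt(47) and sqrt(249) ↦ -sqrt(249), giving V_4.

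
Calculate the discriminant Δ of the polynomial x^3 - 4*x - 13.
Δ = -4307

For a depressed cubic x^3 + p x + q the discriminant is Δ = -4 p^3 - 27 q^2 = -4*(-4)^3 - 27*(-13)^2 = 256 - 4563 = -4307.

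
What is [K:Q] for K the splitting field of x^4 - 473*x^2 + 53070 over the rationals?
[K:Q] = 4

f factors as (x^2 - 290)(x^2 - 183); the splitting field is K = Q(sqrt(290), sqrt(183)). Since 290, 183, and 53070 are all non-squares in Q, the three subfields Q(sqrt(290)), Q(sqrt(183)), Q(sqrt(53070)) are distinct degree-2 extensions, so [K:Q] = 4 (Klein four Galois group).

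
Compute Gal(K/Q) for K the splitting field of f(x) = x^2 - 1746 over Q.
Gal(K/Q) = Z/2Z (cyclic of order 2)

x^2 - 1746 is irreducible over Q since 1746 is not a rational square. The splitting field Q(sqrt(1746)) has degree 2 over Q, and its unique nontrivial automorphism is sqrt(1746) ↦ -sqrt(1746). Hence Gal(Q(sqrt(1746))/Q) = Z/2Z.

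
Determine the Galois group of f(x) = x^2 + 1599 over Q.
Gal(K/Q) = Z/2Z (cyclic of order 2)

x^2 + 1599 is irreducible over Q since -1599 is not a rational square. The splitting field Q(sqrt(-1599)) has degree 2 over Q, and its unique nontrivial automorphism is sqrt(-1599) ↦ -sqrt(-1599). Hence Gal(Q(sqrt(-1599))/Q) = Z/2Z.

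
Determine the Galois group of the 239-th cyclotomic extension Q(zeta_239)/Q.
|Gal(Q(zeta_239)/Q)| = phi(239) = 238; group ≅ (Z/239Z)^* ≅ Z/238Z

The n-th cyclotomic polynomial Φ_239(x) is the minimal polynomial of zeta_239 over Q and has degree phi(239) = 238. So Q(zeta_239) is a degree-238 Galois extension with Galois group (Z/239Z)^*. (Z/239Z)^* is cyclic since 239 is an odd prime power (or 4). Hence Gal(Q(zeta_239)/Q) ≅ Z/238Z.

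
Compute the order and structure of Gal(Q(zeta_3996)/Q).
|Gal(Q(zeta_3996)/Q)| = phi(3996) = 1296; group ≅ (Z/3996Z)^* ≅ Z/2Z × Z/18Z × Z/36Z

The n-th cyclotomic polynomial Φ_3996(x) is the minimal polynomial of zeta_3996 over Q and has degree phi(3996) = 1296. So Q(zeta_3996) is a degree-1296 Galois extension with Galois group (Z/3996Z)^*. By CRT, (Z/3996Z)^* ≅ (Z/4Z)^* × (Z/27Z)^* × (Z/37Z)^*. Each prime-power unit group is (Z/4Z)^* ≅ Z/2Z; (Z/27Z)^* ≅ Z/18Z; (Z/37Z)^* ≅ Z/36Z. Hence Gal(Q(zeta_3996)/Q) ≅ Z/2Z × Z/18Z × Z/36Z.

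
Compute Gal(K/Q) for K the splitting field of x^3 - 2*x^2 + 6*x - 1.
Gal(K/Q) = S_3 (symmetric group of order 6)

Compute the discriminant of x^3 + (-2)*x^2 + (6)*x + (-1): Δ = -563. Since Δ is not a rational square, the Galois group is not contained in A_3; it must be the full S_3 (irreducibility of the cubic rules out anything smaller).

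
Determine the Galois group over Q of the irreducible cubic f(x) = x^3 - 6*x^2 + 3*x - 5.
Gal(K/Q) = S_3 (symmetric group of order 6)

Compute the discriminant of x^3 + (-6)*x^2 + (3)*x + (-5): Δ = -3159. Since Δ is not a rational square, the Galois group is not contained in A_3; it must be the full S_3 (irreducibility of the cubic rules out anything smaller).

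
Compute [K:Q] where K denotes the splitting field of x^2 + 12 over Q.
[K:Q] = 2

The discriminant of x^2 + (0)*x + (12) is b^2 - 4c = 0 - (48) = -48. Since -48 is not a perfect square in Q, the polynomial is irreducible over Q. Its two roots generate a degree-2 extension, so [K:Q] = 2.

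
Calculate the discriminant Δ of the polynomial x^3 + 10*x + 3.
Δ = -4243

For a depressed cubic x^3 + p x + q the discriminant is Δ = -4 p^3 - 27 q^2 = -4*(10)^3 - 27*(3)^2 = -4000 - 243 = -4243.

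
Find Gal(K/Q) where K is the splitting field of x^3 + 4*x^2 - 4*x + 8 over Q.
Gal(K/Q) = S_3 (symmetric group of order 6)

Compute the discriminant of x^3 + (4)*x^2 + (-4)*x + (8): Δ = -5568. Since Δ is not a rational square, the Galois group is not contained in A_3; it must be the full S_3 (irreducibility of the cubic rules out anything smaller).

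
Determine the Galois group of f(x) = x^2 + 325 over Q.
Gal(K/Q) = Z/2Z (cyclic of order 2)

x^2 + 325 is irreducible over Q since -325 is not a rational square. The splitting field Q(sqrt(-325)) has degree 2 over Q, and its unique nontrivial automorphism is sqrt(-325) ↦ -sqrt(-325). Hence Gal(Q(sqrt(-325))/Q) = Z/2Z.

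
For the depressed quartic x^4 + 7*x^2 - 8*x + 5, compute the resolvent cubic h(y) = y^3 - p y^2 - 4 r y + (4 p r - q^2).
h(y) = y^3 - 7*y^2 - 20*y + 76

Identify coefficients: p = 7, q = -8, r = 5.
Plug into h(y) = y^3 - p y^2 - 4 r y + (4 p r - q^2):
  h(y) = y^3 - (7) y^2 - 4*(5) y + (4*(7)*(5) - (-8)^2)
       = y^3 + (-7) y^2 + (-20) y + (76).
Simplifying: h(y) = y^3 - 7*y^2 - 20*y + 76.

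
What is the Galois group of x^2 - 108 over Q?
Gal(K/Q) = Z/2Z (cyclic of order 2)

x^2 - 108 is irreducible over Q since 108 is not a rational square. The splitting field Q(sqrt(108)) has degree 2 over Q, and its unique nontrivial automorphism is sqrt(108) ↦ -sqrt(108). Hence Gal(Q(sqrt(108))/Q) = Z/2Z.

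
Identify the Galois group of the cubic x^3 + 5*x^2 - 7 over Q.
Gal(K/Q) = S_3 (symmetric group of order 6)

Compute the discriminant of x^3 + (5)*x^2 + (0)*x + (-7): Δ = 2177. Since Δ is not a rational square, the Galois group is not contained in A_3; it must be the full S_3 (irreducibility of the cubic rules out anything smaller).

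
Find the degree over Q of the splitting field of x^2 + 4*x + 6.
[K:Q] = 2

The discriminant of x^2 + (4)*x + (6) is b^2 - 4c = 16 - (24) = -8. Since -8 is not a perfect square in Q, the polynomial is irreducible over Q. Its two roots generate a degree-2 extension, so [K:Q] = 2.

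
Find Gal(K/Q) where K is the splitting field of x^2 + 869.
Gal(K/Q) = Z/2Z (cyclic of order 2)

x^2 + 869 is irreducible over Q since -869 is not a rational square. The splitting field Q(sqrt(-869)) has degree 2 over Q, and its unique nontrivial automorphism is sqrt(-869) ↦ -sqrt(-869). Hence Gal(Q(sqrt(-869))/Q) = Z/2Z.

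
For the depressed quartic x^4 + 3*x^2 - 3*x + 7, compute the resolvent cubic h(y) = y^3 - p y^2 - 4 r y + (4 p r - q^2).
h(y) = y^3 - 3*y^2 - 28*y + 75

Identify coefficients: p = 3, q = -3, r = 7.
Plug into h(y) = y^3 - p y^2 - 4 r y + (4 p r - q^2):
  h(y) = y^3 - (3) y^2 - 4*(7) y + (4*(3)*(7) - (-3)^2)
       = y^3 + (-3) y^2 + (-28) y + (75).
Simplifying: h(y) = y^3 - 3*y^2 - 28*y + 75.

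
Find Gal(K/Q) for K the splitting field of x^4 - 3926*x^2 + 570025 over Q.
Gal(K/Q) = Z/2Z (cyclic of order 2)

f factors as (x^2 - 3775)(x^2 - 151), so the splitting field is K = Q(sqrt(3775), sqrt(151)). The squarefree part of 3775 is 151 and the squarefree part of 151 is also 151, so sqrt(3775) and sqrt(151) are both rational multiples of sqrt(151). Hence Q(sqrt(3775)) = Q(sqrt(151)) = Q(sqrt(151)), and the splitting field collapses to a single degree-2 extension with Galois group Z/2Z.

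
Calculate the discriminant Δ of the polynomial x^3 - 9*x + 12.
Δ = -972

For a depressed cubic x^3 + p x + q the discriminant is Δ = -4 p^3 - 27 q^2 = -4*(-9)^3 - 27*(12)^2 = 2916 - 3888 = -972.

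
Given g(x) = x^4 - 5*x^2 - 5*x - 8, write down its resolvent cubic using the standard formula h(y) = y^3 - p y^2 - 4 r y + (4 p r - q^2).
h(y) = y^3 + 5*y^2 + 32*y + 135

Identify coefficients: p = -5, q = -5, r = -8.
Plug into h(y) = y^3 - p y^2 - 4 r y + (4 p r - q^2):
  h(y) = y^3 - (-5) y^2 - 4*(-8) y + (4*(-5)*(-8) - (-5)^2)
       = y^3 + (5) y^2 + (32) y + (135).
Simplifying: h(y) = y^3 + 5*y^2 + 32*y + 135.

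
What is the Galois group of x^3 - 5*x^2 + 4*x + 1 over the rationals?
Gal(K/Q) = S_3 (symmetric group of order 6)

Compute the discriminant of x^3 + (-5)*x^2 + (4)*x + (1): Δ = 257. Since Δ is not a rational square, the Galois group is not contained in A_3; it must be the full S_3 (irreducibility of the cubic rules out anything smaller).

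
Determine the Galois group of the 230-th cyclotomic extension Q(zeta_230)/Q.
|Gal(Q(zeta_230)/Q)| = phi(230) = 88; group ≅ (Z/230Z)^* ≅ Z/4Z × Z/22Z

The n-th cyclotomic polynomial Φ_230(x) is the minimal polynomial of zeta_230 over Q and has degree phi(230) = 88. So Q(zeta_230) is a degree-88 Galois extension with Galois group (Z/230Z)^*. By CRT, (Z/230Z)^* ≅ (Z/2Z)^* × (Z/5Z)^* × (Z/23Z)^*. Each prime-power unit group is (Z/2Z)^* ≅ trivial group (order 1); (Z/5Z)^* ≅ Z/4Z; (Z/23Z)^* ≅ Z/22Z. Hence Gal(Q(zeta_230)/Q) ≅ Z/4Z × Z/22Z.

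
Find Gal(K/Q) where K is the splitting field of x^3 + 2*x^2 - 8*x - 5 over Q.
Gal(K/Q) = S_3 (symmetric group of order 6)

Compute the discriminant of x^3 + (2)*x^2 + (-8)*x + (-5): Δ = 3229. Since Δ is not a rational square, the Galois group is not contained in A_3; it must be the full S_3 (irreducibility of the cubic rules out anything smaller).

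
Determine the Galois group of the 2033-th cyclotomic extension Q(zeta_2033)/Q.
|Gal(Q(zeta_2033)/Q)| = phi(2033) = 1908; group ≅ (Z/2033Z)^* ≅ Z/18Z × Z/106Z

The n-th cyclotomic polynomial Φ_2033(x) is the minimal polynomial of zeta_2033 over Q and has degree phi(2033) = 1908. So Q(zeta_2033) is a degree-1908 Galois extension with Galois group (Z/2033Z)^*. By CRT, (Z/2033Z)^* ≅ (Z/19Z)^* × (Z/107Z)^*. Each prime-power unit group is (Z/19Z)^* ≅ Z/18Z; (Z/107Z)^* ≅ Z/106Z. Hence Gal(Q(zeta_2033)/Q) ≅ Z/18Z × Z/106Z.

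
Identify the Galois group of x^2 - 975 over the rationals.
Gal(K/Q) = Z/2Z (cyclic of order 2)

x^2 - 975 is irreducible over Q since 975 is not a rational square. The splitting field Q(sqrt(975)) has degree 2 over Q, and its unique nontrivial automorphism is sqrt(975) ↦ -sqrt(975). Hence Gal(Q(sqrt(975))/Q) = Z/2Z.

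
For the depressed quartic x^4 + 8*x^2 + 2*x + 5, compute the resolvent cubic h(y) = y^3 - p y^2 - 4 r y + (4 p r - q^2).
h(y) = y^3 - 8*y^2 - 20*y + 156

Identify coefficients: p = 8, q = 2, r = 5.
Plug into h(y) = y^3 - p y^2 - 4 r y + (4 p r - q^2):
  h(y) = y^3 - (8) y^2 - 4*(5) y + (4*(8)*(5) - (2)^2)
       = y^3 + (-8) y^2 + (-20) y + (156).
Simplifying: h(y) = y^3 - 8*y^2 - 20*y + 156.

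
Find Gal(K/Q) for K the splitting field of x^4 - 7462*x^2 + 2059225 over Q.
Gal(K/Q) = Z/2Z (cyclic of order 2)

f factors as (x^2 - 7175)(x^2 - 287), so the splitting field is K = Q(sqrt(7175), sqrt(287)). The squarefree part of 7175 is 287 and the squarefree part of 287 is also 287, so sqrt(7175) and sqrt(287) are both rational multiples of sqrt(287). Hence Q(sqrt(7175)) = Q(sqrt(287)) = Q(sqrt(287)), and the splitting field collapses to a single degree-2 extension with Galois group Z/2Z.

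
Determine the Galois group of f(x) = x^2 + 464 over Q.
Gal(K/Q) = Z/2Z (cyclic of order 2)

x^2 + 464 is irreducible over Q since -464 is not a rational square. The splitting field Q(sqrt(-464)) has degree 2 over Q, and its unique nontrivial automorphism is sqrt(-464) ↦ -sqrt(-464). Hence Gal(Q(sqrt(-464))/Q) = Z/2Z.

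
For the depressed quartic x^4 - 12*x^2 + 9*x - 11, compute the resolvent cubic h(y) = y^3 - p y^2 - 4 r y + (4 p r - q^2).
h(y) = y^3 + 12*y^2 + 44*y + 447

Identify coefficients: p = -12, q = 9, r = -11.
Plug into h(y) = y^3 - p y^2 - 4 r y + (4 p r - q^2):
  h(y) = y^3 - (-12) y^2 - 4*(-11) y + (4*(-12)*(-11) - (9)^2)
       = y^3 + (12) y^2 + (44) y + (447).
Simplifying: h(y) = y^3 + 12*y^2 + 44*y + 447.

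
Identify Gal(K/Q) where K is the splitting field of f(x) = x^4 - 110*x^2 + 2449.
Gal(K/Q) = V_4 (Klein four-group, Z/2Z × Z/2Z)

f factors as (x^2 - 79)(x^2 - 31), so the splitting field is K = Q(sqrt(79), sqrt(31)). The elements 79, 31, 2449 are all non-squares in Q, so sqrt(79) and sqrt(31) generate independent quadratic extensions. Thus [K:Q] = 4 and Gal(K/Q) is generated by the two order-2 automorphisms sqrt(79) ↦ -sqrt(79) and sqrt(31) ↦ -sqrt(31), giving V_4.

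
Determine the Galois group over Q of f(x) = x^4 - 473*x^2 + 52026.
Gal(K/Q) = V_4 (Klein four-group, Z/2Z × Z/2Z)

f factors as (x^2 - 174)(x^2 - 299), so the splitting field is K = Q(sqrt(174), sqrt(299)). The elements 174, 299, 52026 are all non-squares in Q, so sqrt(174) and sqrt(299) generate independent quadratic extensions. Thus [K:Q] = 4 and Gal(K/Q) is generated by the two order-2 automorphisms sqrt(174) ↦ -sqrt(174) and sqrt(299) ↦ -sqrt(299), giving V_4.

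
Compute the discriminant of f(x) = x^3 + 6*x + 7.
Δ = -2187

For a depressed cubic x^3 + p x + q the discriminant is Δ = -4 p^3 - 27 q^2 = -4*(6)^3 - 27*(7)^2 = -864 - 1323 = -2187.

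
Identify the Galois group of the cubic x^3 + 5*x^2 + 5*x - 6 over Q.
Gal(K/Q) = S_3 (symmetric group of order 6)

Compute the discriminant of x^3 + (5)*x^2 + (5)*x + (-6): Δ = -547. Since Δ is not a rational square, the Galois group is not contained in A_3; it must be the full S_3 (irreducibility of the cubic rules out anything smaller).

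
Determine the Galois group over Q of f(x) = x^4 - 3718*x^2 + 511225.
Gal(K/Q) = Z/2Z (cyclic of order 2)

f factors as (x^2 - 3575)(x^2 - 143), so the splitting field is K = Q(sqrt(3575), sqrt(143)). The squarefree part of 3575 is 143 and the squarefree part of 143 is also 143, so sqrt(3575) and sqrt(143) are both rational multiples of sqrt(143). Hence Q(sqrt(3575)) = Q(sqrt(143)) = Q(sqrt(143)), and the splitting field collapses to a single degree-2 extension with Galois group Z/2Z.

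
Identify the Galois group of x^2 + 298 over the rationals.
Gal(K/Q) = Z/2Z (cyclic of order 2)

x^2 + 298 is irreducible over Q since -298 is not a rational square. The splitting field Q(sqrt(-298)) has degree 2 over Q, and its unique nontrivial automorphism is sqrt(-298) ↦ -sqrt(-298). Hence Gal(Q(sqrt(-298))/Q) = Z/2Z.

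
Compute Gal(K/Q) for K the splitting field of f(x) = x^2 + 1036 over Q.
Gal(K/Q) = Z/2Z (cyclic of order 2)

x^2 + 1036 is irreducible over Q since -1036 is not a rational square. The splitting field Q(sqrt(-1036)) has degree 2 over Q, and its unique nontrivial automorphism is sqrt(-1036) ↦ -sqrt(-1036). Hence Gal(Q(sqrt(-1036))/Q) = Z/2Z.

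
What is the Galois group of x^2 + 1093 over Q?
Gal(K/Q) = Z/2Z (cyclic of order 2)

x^2 + 1093 is irreducible over Q since -1093 is not a rational square. The splitting field Q(sqrt(-1093)) has degree 2 over Q, and its unique nontrivial automorphism is sqrt(-1093) ↦ -sqrt(-1093). Hence Gal(Q(sqrt(-1093))/Q) = Z/2Z.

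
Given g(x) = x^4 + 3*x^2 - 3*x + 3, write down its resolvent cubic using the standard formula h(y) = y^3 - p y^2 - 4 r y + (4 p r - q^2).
h(y) = y^3 - 3*y^2 - 12*y + 27

Identify coefficients: p = 3, q = -3, r = 3.
Plug into h(y) = y^3 - p y^2 - 4 r y + (4 p r - q^2):
  h(y) = y^3 - (3) y^2 - 4*(3) y + (4*(3)*(3) - (-3)^2)
       = y^3 + (-3) y^2 + (-12) y + (27).
Simplifying: h(y) = y^3 - 3*y^2 - 12*y + 27.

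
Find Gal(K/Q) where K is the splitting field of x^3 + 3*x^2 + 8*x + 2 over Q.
Gal(K/Q) = S_3 (symmetric group of order 6)

Compute the discriminant of x^3 + (3)*x^2 + (8)*x + (2): Δ = -932. Since Δ is not a rational square, the Galois group is not contained in A_3; it must be the full S_3 (irreducibility of the cubic rules out anything smaller).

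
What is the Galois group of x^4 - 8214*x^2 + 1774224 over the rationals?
Gal(K/Q) = Z/2Z (cyclic of order 2)

f factors as (x^2 - 7992)(x^2 - 222), so the splitting field is K = Q(sqrt(7992), sqrt(222)). The squarefree part of 7992 is 222 and the squarefree part of 222 is also 222, so sqrt(7992) and sqrt(222) are both rational multiples of sqrt(222). Hence Q(sqrt(7992)) = Q(sqrt(222)) = Q(sqrt(222)), and the splitting field collapses to a single degree-2 extension with Galois group Z/2Z.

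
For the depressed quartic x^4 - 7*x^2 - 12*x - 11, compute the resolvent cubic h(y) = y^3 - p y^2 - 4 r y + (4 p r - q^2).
h(y) = y^3 + 7*y^2 + 44*y + 164

Identify coefficients: p = -7, q = -12, r = -11.
Plug into h(y) = y^3 - p y^2 - 4 r y + (4 p r - q^2):
  h(y) = y^3 - (-7) y^2 - 4*(-11) y + (4*(-7)*(-11) - (-12)^2)
       = y^3 + (7) y^2 + (44) y + (164).
Simplifying: h(y) = y^3 + 7*y^2 + 44*y + 164.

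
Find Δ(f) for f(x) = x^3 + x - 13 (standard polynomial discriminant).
Δ = -4567

For a depressed cubic x^3 + p x + q the discriminant is Δ = -4 p^3 - 27 q^2 = -4*(1)^3 - 27*(-13)^2 = -4 - 4563 = -4567.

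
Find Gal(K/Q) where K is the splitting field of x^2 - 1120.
Gal(K/Q) = Z/2Z (cyclic of order 2)

x^2 - 1120 is irreducible over Q since 1120 is not a rational square. The splitting field Q(sqrt(1120)) has degree 2 over Q, and its unique nontrivial automorphism is sqrt(1120) ↦ -sqrt(1120). Hence Gal(Q(sqrt(1120))/Q) = Z/2Z.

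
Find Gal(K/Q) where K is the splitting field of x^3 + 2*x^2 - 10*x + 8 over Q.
Gal(K/Q) = S_3 (symmetric group of order 6)

Compute the discriminant of x^3 + (2)*x^2 + (-10)*x + (8): Δ = -464. Since Δ is not a rational square, the Galois group is not contained in A_3; it must be the full S_3 (irreducibility of the cubic rules out anything smaller).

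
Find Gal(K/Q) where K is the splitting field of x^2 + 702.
Gal(K/Q) = Z/2Z (cyclic of order 2)

x^2 + 702 is irreducible over Q since -702 is not a rational square. The splitting field Q(sqrt(-702)) has degree 2 over Q, and its unique nontrivial automorphism is sqrt(-702) ↦ -sqrt(-702). Hence Gal(Q(sqrt(-702))/Q) = Z/2Z.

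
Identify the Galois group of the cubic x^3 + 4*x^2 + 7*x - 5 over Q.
Gal(K/Q) = S_3 (symmetric group of order 6)

Compute the discriminant of x^3 + (4)*x^2 + (7)*x + (-5): Δ = -2503. Since Δ is not a rational square, the Galois group is not contained in A_3; it must be the full S_3 (irreducibility of the cubic rules out anything smaller).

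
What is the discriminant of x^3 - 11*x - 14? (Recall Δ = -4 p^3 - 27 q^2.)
Δ = 32

For a depressed cubic x^3 + p x + q the discriminant is Δ = -4 p^3 - 27 q^2 = -4*(-11)^3 - 27*(-14)^2 = 5324 - 5292 = 32.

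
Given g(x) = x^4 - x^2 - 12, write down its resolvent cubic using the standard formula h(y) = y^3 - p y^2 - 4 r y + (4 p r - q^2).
h(y) = y^3 + y^2 + 48*y + 48

Identify coefficients: p = -1, q = 0, r = -12.
Plug into h(y) = y^3 - p y^2 - 4 r y + (4 p r - q^2):
  h(y) = y^3 - (-1) y^2 - 4*(-12) y + (4*(-1)*(-12) - (0)^2)
       = y^3 + (1) y^2 + (48) y + (48).
Simplifying: h(y) = y^3 + y^2 + 48*y + 48.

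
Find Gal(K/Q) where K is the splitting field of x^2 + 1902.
Gal(K/Q) = Z/2Z (cyclic of order 2)

x^2 + 1902 is irreducible over Q since -1902 is not a rational square. The splitting field Q(sqrt(-1902)) has degree 2 over Q, and its unique nontrivial automorphism is sqrt(-1902) ↦ -sqrt(-1902). Hence Gal(Q(sqrt(-1902))/Q) = Z/2Z.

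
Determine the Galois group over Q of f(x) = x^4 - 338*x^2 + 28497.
Gal(K/Q) = V_4 (Klein four-group, Z/2Z × Z/2Z)

f factors as (x^2 - 161)(x^2 - 177), so the splitting field is K = Q(sqrt(161), sqrt(177)). The elements 161, 177, 28497 are all non-squares in Q, so sqrt(161) and sqrt(177) generate independent quadratic extensions. Thus [K:Q] = 4 and Gal(K/Q) is generated by the two order-2 automorphisms sqrt(161) ↦ -sqrt(161) and sqrt(177) ↦ -sqrt(177), giving V_4.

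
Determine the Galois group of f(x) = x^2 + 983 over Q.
Gal(K/Q) = Z/2Z (cyclic of order 2)

x^2 + 983 is irreducible over Q since -983 is not a rational square. The splitting field Q(sqrt(-983)) has degree 2 over Q, and its unique nontrivial automorphism is sqrt(-983) ↦ -sqrt(-983). Hence Gal(Q(sqrt(-983))/Q) = Z/2Z.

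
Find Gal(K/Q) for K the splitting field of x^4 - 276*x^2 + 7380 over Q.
Gal(K/Q) = V_4 (Klein four-group, Z/2Z × Z/2Z)

f factors as (x^2 - 246)(x^2 - 30), so the splitting field is K = Q(sqrt(246), sqrt(30)). The elements 246, 30, 7380 are all non-squares in Q, so sqrt(246) and sqrt(30) generate independent quadratic extensions. Thus [K:Q] = 4 and Gal(K/Q) is generated by the two order-2 automorphisms sqrt(246) ↦ -sqrt(246) and sqrt(30) ↦ -sqrt(30), giving V_4.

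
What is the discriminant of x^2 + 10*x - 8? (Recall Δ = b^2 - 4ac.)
Δ = 132

For a quadratic a x^2 + b x + c the discriminant is Δ = b^2 - 4ac = (10)^2 - 4*(1)*(-8) = 100 - (-32) = 132.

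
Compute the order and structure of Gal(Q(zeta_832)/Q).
|Gal(Q(zeta_832)/Q)| = phi(832) = 384; group ≅ (Z/832Z)^* ≅ Z/2Z × Z/12Z × Z/16Z

The n-th cyclotomic polynomial Φ_832(x) is the minimal polynomial of zeta_832 over Q and has degree phi(832) = 384. So Q(zeta_832) is a degree-384 Galois extension with Galois group (Z/832Z)^*. By CRT, (Z/832Z)^* ≅ (Z/64Z)^* × (Z/13Z)^*. Each prime-power unit group is (Z/64Z)^* ≅ Z/2Z × Z/16Z; (Z/13Z)^* ≅ Z/12Z. Hence Gal(Q(zeta_832)/Q) ≅ Z/2Z × Z/12Z × Z/16Z.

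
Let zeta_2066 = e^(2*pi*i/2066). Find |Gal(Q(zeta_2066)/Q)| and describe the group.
|Gal(Q(zeta_2066)/Q)| = phi(2066) = 1032; group ≅ (Z/2066Z)^* ≅ Z/1032Z

The n-th cyclotomic polynomial Φ_2066(x) is the minimal polynomial of zeta_2066 over Q and has degree phi(2066) = 1032. So Q(zeta_2066) is a degree-1032 Galois extension with Galois group (Z/2066Z)^*. By CRT, (Z/2066Z)^* ≅ (Z/2Z)^* × (Z/1033Z)^*. Each prime-power unit group is (Z/2Z)^* ≅ trivial group (order 1); (Z/1033Z)^* ≅ Z/1032Z. Hence Gal(Q(zeta_2066)/Q) ≅ Z/1032Z.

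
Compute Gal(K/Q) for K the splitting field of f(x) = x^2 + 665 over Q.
Gal(K/Q) = Z/2Z (cyclic of order 2)

x^2 + 665 is irreducible over Q since -665 is not a rational square. The splitting field Q(sqrt(-665)) has degree 2 over Q, and its unique nontrivial automorphism is sqrt(-665) ↦ -sqrt(-665). Hence Gal(Q(sqrt(-665))/Q) = Z/2Z.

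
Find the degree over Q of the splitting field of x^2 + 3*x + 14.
[K:Q] = 2

The discriminant of x^2 + (3)*x + (14) is b^2 - 4c = 9 - (56) = -47. Since -47 is not a perfect square in Q, the polynomial is irreducible over Q. Its two roots generate a degree-2 extension, so [K:Q] = 2.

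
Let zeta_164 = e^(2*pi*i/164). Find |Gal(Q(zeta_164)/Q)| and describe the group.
|Gal(Q(zeta_164)/Q)| = phi(164) = 80; group ≅ (Z/164Z)^* ≅ Z/2Z × Z/40Z

The n-th cyclotomic polynomial Φ_164(x) is the minimal polynomial of zeta_164 over Q and has degree phi(164) = 80. So Q(zeta_164) is a degree-80 Galois extension with Galois group (Z/164Z)^*. By CRT, (Z/164Z)^* ≅ (Z/4Z)^* × (Z/41Z)^*. Each prime-power unit group is (Z/4Z)^* ≅ Z/2Z; (Z/41Z)^* ≅ Z/40Z. Hence Gal(Q(zeta_164)/Q) ≅ Z/2Z × Z/40Z.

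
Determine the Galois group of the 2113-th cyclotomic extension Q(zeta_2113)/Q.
|Gal(Q(zeta_2113)/Q)| = phi(2113) = 2112; group ≅ (Z/2113Z)^* ≅ Z/2112Z

The n-th cyclotomic polynomial Φ_2113(x) is the minimal polynomial of zeta_2113 over Q and has degree phi(2113) = 2112. So Q(zeta_2113) is a degree-2112 Galois extension with Galois group (Z/2113Z)^*. (Z/2113Z)^* is cyclic since 2113 is an odd prime power (or 4). Hence Gal(Q(zeta_2113)/Q) ≅ Z/2112Z.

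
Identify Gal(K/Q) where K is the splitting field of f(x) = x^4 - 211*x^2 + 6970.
Gal(K/Q) = V_4 (Klein four-group, Z/2Z × Z/2Z)

f factors as (x^2 - 170)(x^2 - 41), so the splitting field is K = Q(sqrt(170), sqrt(41)). The elements 170, 41, 6970 are all non-squares in Q, so sqrt(170) and sqrt(41) generate independent quadratic extensions. Thus [K:Q] = 4 and Gal(K/Q) is generated by the two order-2 automorphisms sqrt(170) ↦ -sqrt(170) and sqrt(41) ↦ -sqrt(41), giving V_4.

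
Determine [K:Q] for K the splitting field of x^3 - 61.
[K:Q] = 6

x^3 - 61 has one real root r = 61^(1/3) and two complex roots r*zeta_3, r*zeta_3^2 where zeta_3 = e^(2*pi*i/3). The splitting field is Q(r, zeta_3). [Q(r):Q] = 3 and [Q(zeta_3):Q] = 2 with gcd = 1, so [Q(r, zeta_3):Q] = 3 * 2 = 6.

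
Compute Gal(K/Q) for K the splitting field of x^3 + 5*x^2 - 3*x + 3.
Gal(K/Q) = S_3 (symmetric group of order 6)

Compute the discriminant of x^3 + (5)*x^2 + (-3)*x + (3): Δ = -2220. Since Δ is not a rational square, the Galois group is not contained in A_3; it must be the full S_3 (irreducibility of the cubic rules out anything smaller).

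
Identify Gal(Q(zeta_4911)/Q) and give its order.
|Gal(Q(zeta_4911)/Q)| = phi(4911) = 3272; group ≅ (Z/4911Z)^* ≅ Z/2Z × Z/1636Z

The n-th cyclotomic polynomial Φ_4911(x) is the minimal polynomial of zeta_4911 over Q and has degree phi(4911) = 3272. So Q(zeta_4911) is a degree-3272 Galois extension with Galois group (Z/4911Z)^*. By CRT, (Z/4911Z)^* ≅ (Z/3Z)^* × (Z/1637Z)^*. Each prime-power unit group is (Z/3Z)^* ≅ Z/2Z; (Z/1637Z)^* ≅ Z/1636Z. Hence Gal(Q(zeta_4911)/Q) ≅ Z/2Z × Z/1636Z.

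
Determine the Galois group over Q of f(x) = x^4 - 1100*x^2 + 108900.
Gal(K/Q) = Z/2Z (cyclic of order 2)

f factors as (x^2 - 990)(x^2 - 110), so the splitting field is K = Q(sqrt(990), sqrt(110)). The squarefree part of 990 is 110 and the squarefree part of 110 is also 110, so sqrt(990) and sqrt(110) are both rational multiples of sqrt(110). Hence Q(sqrt(990)) = Q(sqrt(110)) = Q(sqrt(110)), and the splitting field collapses to a single degree-2 extension with Galois group Z/2Z.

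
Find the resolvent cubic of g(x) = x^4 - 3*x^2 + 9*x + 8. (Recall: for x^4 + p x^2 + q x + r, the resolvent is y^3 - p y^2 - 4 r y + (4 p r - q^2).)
h(y) = y^3 + 3*y^2 - 32*y - 177

Identify coefficients: p = -3, q = 9, r = 8.
Plug into h(y) = y^3 - p y^2 - 4 r y + (4 p r - q^2):
  h(y) = y^3 - (-3) y^2 - 4*(8) y + (4*(-3)*(8) - (9)^2)
       = y^3 + (3) y^2 + (-32) y + (-177).
Simplifying: h(y) = y^3 + 3*y^2 - 32*y - 177.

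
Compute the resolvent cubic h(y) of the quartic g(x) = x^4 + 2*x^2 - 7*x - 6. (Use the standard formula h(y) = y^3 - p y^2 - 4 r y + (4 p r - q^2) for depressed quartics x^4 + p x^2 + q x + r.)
h(y) = y^3 - 2*y^2 + 24*y - 97

Identify coefficients: p = 2, q = -7, r = -6.
Plug into h(y) = y^3 - p y^2 - 4 r y + (4 p r - q^2):
  h(y) = y^3 - (2) y^2 - 4*(-6) y + (4*(2)*(-6) - (-7)^2)
       = y^3 + (-2) y^2 + (24) y + (-97).
Simplifying: h(y) = y^3 - 2*y^2 + 24*y - 97.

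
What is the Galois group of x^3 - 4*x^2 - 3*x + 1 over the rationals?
Gal(K/Q) = S_3 (symmetric group of order 6)

Compute the discriminant of x^3 + (-4)*x^2 + (-3)*x + (1): Δ = 697. Since Δ is not a rational square, the Galois group is not contained in A_3; it must be the full S_3 (irreducibility of the cubic rules out anything smaller).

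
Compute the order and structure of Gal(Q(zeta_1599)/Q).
|Gal(Q(zeta_1599)/Q)| = phi(1599) = 960; group ≅ (Z/1599Z)^* ≅ Z/2Z × Z/12Z × Z/40Z

The n-th cyclotomic polynomial Φ_1599(x) is the minimal polynomial of zeta_1599 over Q and has degree phi(1599) = 960. So Q(zeta_1599) is a degree-960 Galois extension with Galois group (Z/1599Z)^*. By CRT, (Z/1599Z)^* ≅ (Z/3Z)^* × (Z/13Z)^* × (Z/41Z)^*. Each prime-power unit group is (Z/3Z)^* ≅ Z/2Z; (Z/13Z)^* ≅ Z/12Z; (Z/41Z)^* ≅ Z/40Z. Hence Gal(Q(zeta_1599)/Q) ≅ Z/2Z × Z/12Z × Z/40Z.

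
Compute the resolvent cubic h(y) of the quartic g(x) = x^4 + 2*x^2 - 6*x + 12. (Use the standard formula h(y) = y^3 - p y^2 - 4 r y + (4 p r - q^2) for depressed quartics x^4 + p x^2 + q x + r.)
h(y) = y^3 - 2*y^2 - 48*y + 60

Identify coefficients: p = 2, q = -6, r = 12.
Plug into h(y) = y^3 - p y^2 - 4 r y + (4 p r - q^2):
  h(y) = y^3 - (2) y^2 - 4*(12) y + (4*(2)*(12) - (-6)^2)
       = y^3 + (-2) y^2 + (-48) y + (60).
Simplifying: h(y) = y^3 - 2*y^2 - 48*y + 60.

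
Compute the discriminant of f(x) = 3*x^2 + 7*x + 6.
Δ = -23

For a quadratic a x^2 + b x + c the discriminant is Δ = b^2 - 4ac = (7)^2 - 4*(3)*(6) = 49 - (72) = -23.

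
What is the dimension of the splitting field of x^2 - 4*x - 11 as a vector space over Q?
[K:Q] = 2

The discriminant of x^2 + (-4)*x + (-11) is b^2 - 4c = 16 - (-44) = 60. Since 60 is not a perfect square in Q, the polynomial is irreducible over Q. Its two roots generate a degree-2 extension, so [K:Q] = 2.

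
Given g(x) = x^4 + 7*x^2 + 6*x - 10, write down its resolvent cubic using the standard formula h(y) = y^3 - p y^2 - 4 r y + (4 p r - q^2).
h(y) = y^3 - 7*y^2 + 40*y - 316

Identify coefficients: p = 7, q = 6, r = -10.
Plug into h(y) = y^3 - p y^2 - 4 r y + (4 p r - q^2):
  h(y) = y^3 - (7) y^2 - 4*(-10) y + (4*(7)*(-10) - (6)^2)
       = y^3 + (-7) y^2 + (40) y + (-316).
Simplifying: h(y) = y^3 - 7*y^2 + 40*y - 316.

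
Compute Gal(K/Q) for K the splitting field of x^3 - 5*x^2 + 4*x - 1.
Gal(K/Q) = S_3 (symmetric group of order 6)

Compute the discriminant of x^3 + (-5)*x^2 + (4)*x + (-1): Δ = -23. Since Δ is not a rational square, the Galois group is not contained in A_3; it must be the full S_3 (irreducibility of the cubic rules out anything smaller).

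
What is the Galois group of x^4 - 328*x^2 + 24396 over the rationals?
Gal(K/Q) = V_4 (Klein four-group, Z/2Z × Z/2Z)

f factors as (x^2 - 114)(x^2 - 214), so the splitting field is K = Q(sqrt(114), sqrt(214)). The elements 114, 214, 24396 are all non-squares in Q, so sqrt(114) and sqrt(214) generate independent quadratic extensions. Thus [K:Q] = 4 and Gal(K/Q) is generated by the two order-2 automorphisms sqrt(114) ↦ -sqrt(114) and sqrt(214) ↦ -sqrt(214), giving V_4.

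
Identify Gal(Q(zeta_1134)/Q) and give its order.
|Gal(Q(zeta_1134)/Q)| = phi(1134) = 324; group ≅ (Z/1134Z)^* ≅ Z/6Z × Z/54Z

The n-th cyclotomic polynomial Φ_1134(x) is the minimal polynomial of zeta_1134 over Q and has degree phi(1134) = 324. So Q(zeta_1134) is a degree-324 Galois extension with Galois group (Z/1134Z)^*. By CRT, (Z/1134Z)^* ≅ (Z/2Z)^* × (Z/81Z)^* × (Z/7Z)^*. Each prime-power unit group is (Z/2Z)^* ≅ trivial group (order 1); (Z/81Z)^* ≅ Z/54Z; (Z/7Z)^* ≅ Z/6Z. Hence Gal(Q(zeta_1134)/Q) ≅ Z/6Z × Z/54Z.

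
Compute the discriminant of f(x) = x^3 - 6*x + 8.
Δ = -864

For a depressed cubic x^3 + p x + q the discriminant is Δ = -4 p^3 - 27 q^2 = -4*(-6)^3 - 27*(8)^2 = 864 - 1728 = -864.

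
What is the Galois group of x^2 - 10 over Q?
Gal(K/Q) = Z/2Z (cyclic of order 2)

x^2 - 10 is irreducible over Q since 10 is not a rational square. The splitting field Q(sqrt(10)) has degree 2 over Q, and its unique nontrivial automorphism is sqrt(10) ↦ -sqrt(10). Hence Gal(Q(sqrt(10))/Q) = Z/2Z.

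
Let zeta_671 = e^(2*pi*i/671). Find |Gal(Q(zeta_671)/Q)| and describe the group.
|Gal(Q(zeta_671)/Q)| = phi(671) = 600; group ≅ (Z/671Z)^* ≅ Z/10Z × Z/60Z

The n-th cyclotomic polynomial Φ_671(x) is the minimal polynomial of zeta_671 over Q and has degree phi(671) = 600. So Q(zeta_671) is a degree-600 Galois extension with Galois group (Z/671Z)^*. By CRT, (Z/671Z)^* ≅ (Z/11Z)^* × (Z/61Z)^*. Each prime-power unit group is (Z/11Z)^* ≅ Z/10Z; (Z/61Z)^* ≅ Z/60Z. Hence Gal(Q(zeta_671)/Q) ≅ Z/10Z × Z/60Z.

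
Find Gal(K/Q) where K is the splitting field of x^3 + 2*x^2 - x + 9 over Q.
Gal(K/Q) = S_3 (symmetric group of order 6)

Compute the discriminant of x^3 + (2)*x^2 + (-1)*x + (9): Δ = -2791. Since Δ is not a rational square, the Galois group is not contained in A_3; it must be the full S_3 (irreducibility of the cubic rules out anything smaller).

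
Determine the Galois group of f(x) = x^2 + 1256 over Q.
Gal(K/Q) = Z/2Z (cyclic of order 2)

x^2 + 1256 is irreducible over Q since -1256 is not a rational square. The splitting field Q(sqrt(-1256)) has degree 2 over Q, and its unique nontrivial automorphism is sqrt(-1256) ↦ -sqrt(-1256). Hence Gal(Q(sqrt(-1256))/Q) = Z/2Z.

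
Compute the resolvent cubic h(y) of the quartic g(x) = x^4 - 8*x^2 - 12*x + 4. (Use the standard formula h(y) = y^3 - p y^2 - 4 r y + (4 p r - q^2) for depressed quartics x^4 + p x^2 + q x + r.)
h(y) = y^3 + 8*y^2 - 16*y - 272

Identify coefficients: p = -8, q = -12, r = 4.
Plug into h(y) = y^3 - p y^2 - 4 r y + (4 p r - q^2):
  h(y) = y^3 - (-8) y^2 - 4*(4) y + (4*(-8)*(4) - (-12)^2)
       = y^3 + (8) y^2 + (-16) y + (-272).
Simplifying: h(y) = y^3 + 8*y^2 - 16*y - 272.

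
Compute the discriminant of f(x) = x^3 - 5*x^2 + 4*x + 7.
Δ = -199

For x^3 + a x^2 + b x + c the discriminant is Δ = 18 a b c - 4 a^3 c + a^2 b^2 - 4 b^3 - 27 c^2.
Plug a = -5, b = 4, c = 7:
  18*(-5)*(4)*(7) - 4*(-5)^3*(7) + (-5)^2*(4)^2 - 4*(4)^3 - 27*(7)^2
  = -2520 + (3500) + 400 + (-256) + (-1323)
  = -199.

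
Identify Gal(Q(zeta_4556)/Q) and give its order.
|Gal(Q(zeta_4556)/Q)| = phi(4556) = 2112; group ≅ (Z/4556Z)^* ≅ Z/2Z × Z/16Z × Z/66Z

The n-th cyclotomic polynomial Φ_4556(x) is the minimal polynomial of zeta_4556 over Q and has degree phi(4556) = 2112. So Q(zeta_4556) is a degree-2112 Galois extension with Galois group (Z/4556Z)^*. By CRT, (Z/4556Z)^* ≅ (Z/4Z)^* × (Z/17Z)^* × (Z/67Z)^*. Each prime-power unit group is (Z/4Z)^* ≅ Z/2Z; (Z/17Z)^* ≅ Z/16Z; (Z/67Z)^* ≅ Z/66Z. Hence Gal(Q(zeta_4556)/Q) ≅ Z/2Z × Z/16Z × Z/66Z.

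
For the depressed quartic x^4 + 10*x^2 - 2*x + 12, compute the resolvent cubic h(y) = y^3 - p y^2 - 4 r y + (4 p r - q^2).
h(y) = y^3 - 10*y^2 - 48*y + 476

Identify coefficients: p = 10, q = -2, r = 12.
Plug into h(y) = y^3 - p y^2 - 4 r y + (4 p r - q^2):
  h(y) = y^3 - (10) y^2 - 4*(12) y + (4*(10)*(12) - (-2)^2)
       = y^3 + (-10) y^2 + (-48) y + (476).
Simplifying: h(y) = y^3 - 10*y^2 - 48*y + 476.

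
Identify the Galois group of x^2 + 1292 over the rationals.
Gal(K/Q) = Z/2Z (cyclic of order 2)

x^2 + 1292 is irreducible over Q since -1292 is not a rational square. The splitting field Q(sqrt(-1292)) has degree 2 over Q, and its unique nontrivial automorphism is sqrt(-1292) ↦ -sqrt(-1292). Hence Gal(Q(sqrt(-1292))/Q) = Z/2Z.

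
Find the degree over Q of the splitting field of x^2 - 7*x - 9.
[K:Q] = 2

The discriminant of x^2 + (-7)*x + (-9) is b^2 - 4c = 49 - (-36) = 85. Since 85 is not a perfect square in Q, the polynomial is irreducible over Q. Its two roots generate a degree-2 extension, so [K:Q] = 2.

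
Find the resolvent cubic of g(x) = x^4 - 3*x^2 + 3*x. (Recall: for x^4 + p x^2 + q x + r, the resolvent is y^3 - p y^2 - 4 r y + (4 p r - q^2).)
h(y) = y^3 + 3*y^2 - 9

Identify coefficients: p = -3, q = 3, r = 0.
Plug into h(y) = y^3 - p y^2 - 4 r y + (4 p r - q^2):
  h(y) = y^3 - (-3) y^2 - 4*(0) y + (4*(-3)*(0) - (3)^2)
       = y^3 + (3) y^2 + (0) y + (-9).
Simplifying: h(y) = y^3 + 3*y^2 - 9.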